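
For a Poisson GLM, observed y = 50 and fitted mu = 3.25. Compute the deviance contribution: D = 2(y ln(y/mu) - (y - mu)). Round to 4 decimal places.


y/mu = 50/3.25 = 15.384615 (approx.), and ln(50/3.25) = 2.733368.
y * ln(y/mu) = 50 * 2.733368 = 136.668400.
y - mu = 46.75.
D = 2 * (136.668400 - 46.75) = 179.836800, which rounds to 179.8368.

179.8368


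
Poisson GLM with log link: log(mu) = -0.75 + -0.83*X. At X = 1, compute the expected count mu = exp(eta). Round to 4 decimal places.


Compute eta = -0.75 + -0.83 * 1 = -1.5800.
Apply inverse link: mu = e^-1.5800 = 0.2060.

0.2060


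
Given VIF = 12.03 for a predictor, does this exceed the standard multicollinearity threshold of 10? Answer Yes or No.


Compare VIF = 12.03 to the threshold of 10.
12.03 >= 10, so the answer is Yes.

Yes


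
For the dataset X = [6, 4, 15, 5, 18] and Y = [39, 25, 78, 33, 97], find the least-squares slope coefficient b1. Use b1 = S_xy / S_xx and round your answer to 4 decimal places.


Calculate xbar = 9.6000, ybar = 54.4000.
S_xx = 165.2000, S_xy = 803.8000.
Using b1 = S_xy / S_xx = 803.8000 / 165.2000, we get b1 = 4.8656.

4.8656


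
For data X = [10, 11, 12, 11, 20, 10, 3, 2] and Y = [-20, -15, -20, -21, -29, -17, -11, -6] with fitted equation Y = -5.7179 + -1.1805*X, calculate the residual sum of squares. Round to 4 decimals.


Predicted values from Y = -5.7179 + -1.1805*X.
Residuals: [-2.4771, 3.7034, -0.1161, -2.2966, 0.3279, 0.5229, -1.7406, 2.0789].
SSres = 32.8715.

32.8715


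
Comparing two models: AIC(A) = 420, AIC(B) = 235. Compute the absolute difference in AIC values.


Compute |420 - 235| = 185.
Model B has the smaller AIC.

185


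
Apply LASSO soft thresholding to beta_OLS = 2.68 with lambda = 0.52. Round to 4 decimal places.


Absolute value: |2.68| = 2.68.
Compare to lambda = 0.52.
Since |beta| > lambda, coefficient = sign(beta)*(|beta| - lambda) = 2.1600.

2.1600


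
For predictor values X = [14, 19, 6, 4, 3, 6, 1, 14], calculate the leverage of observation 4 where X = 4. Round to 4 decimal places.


Compute xbar = 8.3750 with n = 8 observations.
SXX = 289.8750.
Leverage = 1/8 + (4 - 8.3750)^2/289.8750 = 0.1910.

0.1910


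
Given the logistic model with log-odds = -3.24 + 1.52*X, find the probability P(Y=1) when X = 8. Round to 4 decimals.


Linear predictor: z = -3.24 + 1.52 * 8 = 8.9200.
P = 1/(1 + exp(-8.9200)) = 1/(1 + 0.0001) = 0.9999.

0.9999


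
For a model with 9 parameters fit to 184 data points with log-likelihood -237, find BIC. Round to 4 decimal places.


k * ln(n) = 9 * ln(184) = 9 * 5.214936 = 46.934424.
-2 * loglik = -2 * (-237) = 474.
BIC = 46.934424 + 474 = 520.934424, which rounds to 520.9344.

520.9344


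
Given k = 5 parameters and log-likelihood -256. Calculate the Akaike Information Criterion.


AIC = 2*5 - 2*(-256).
= 10 + 512 = 522.

522


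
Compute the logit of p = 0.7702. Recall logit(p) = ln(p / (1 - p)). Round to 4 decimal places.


Compute the odds: 0.7702/0.2298 = 3.3516.
Take the natural log: ln(3.3516) = 1.2094.

1.2094


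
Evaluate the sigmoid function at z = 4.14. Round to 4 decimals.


First, exp(-4.1400) = 0.0159.
Then sigma(z) = 1/(1 + 0.0159) = 0.9843.

0.9843


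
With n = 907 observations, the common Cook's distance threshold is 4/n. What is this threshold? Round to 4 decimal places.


Cook's distance cutoff = 4/n = 4/907.
= 0.0044.

0.0044


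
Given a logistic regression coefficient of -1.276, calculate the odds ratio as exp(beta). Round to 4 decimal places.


The odds ratio is computed as:
OR = e^(-1.276) = 0.2792.

0.2792


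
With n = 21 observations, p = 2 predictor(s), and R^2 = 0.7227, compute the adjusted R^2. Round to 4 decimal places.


Plug in: Adj R^2 = 1 - (1 - 0.7227) * 20/18.
= 1 - 0.2773 * 20/18
= 1 - 5.5460 / 18
= 1 - 0.3081 = 0.6919.

0.6919


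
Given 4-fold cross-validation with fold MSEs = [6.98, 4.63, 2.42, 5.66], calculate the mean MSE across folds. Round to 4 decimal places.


Add all fold MSEs: 19.6900.
Divide by k = 4: 19.6900/4 = 4.9225.

4.9225


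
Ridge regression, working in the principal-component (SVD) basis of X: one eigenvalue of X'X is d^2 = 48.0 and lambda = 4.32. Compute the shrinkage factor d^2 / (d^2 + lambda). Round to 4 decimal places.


d^2 + lambda = 48.0 + 4.32 = 52.3200.
Shrinkage factor = 48.0/52.3200 = 0.9174.

0.9174


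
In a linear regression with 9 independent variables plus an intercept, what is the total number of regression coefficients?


Total coefficients = number of predictors + 1 (for the intercept).
= 9 + 1 = 10.

10


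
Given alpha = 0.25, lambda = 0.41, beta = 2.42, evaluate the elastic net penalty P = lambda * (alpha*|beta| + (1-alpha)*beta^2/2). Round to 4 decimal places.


alpha * |beta| = 0.25 * 2.42 = 0.6050.
(1-alpha) * beta^2/2 = 0.75 * 5.8564/2 = 2.1962.
Total = 0.41 * (0.6050 + 2.1962) = 1.1485.

1.1485


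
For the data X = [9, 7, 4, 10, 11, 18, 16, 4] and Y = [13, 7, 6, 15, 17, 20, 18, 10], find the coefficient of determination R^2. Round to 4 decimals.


Fit the OLS line: b0 = 4.1647, b1 = 0.9200.
SSres = 32.7054.
SStot = 187.5000.
R^2 = 1 - 32.7054/187.5000 = 0.8256.

0.8256


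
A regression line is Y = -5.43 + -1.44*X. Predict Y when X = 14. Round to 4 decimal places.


Predicted value:
Y = -5.43 + (-1.44)(14) = -5.43 + -20.1600 = -25.5900.

-25.5900


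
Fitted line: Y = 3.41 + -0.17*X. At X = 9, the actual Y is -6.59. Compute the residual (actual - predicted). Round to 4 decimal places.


Compute yhat = 3.41 + (-0.17)(9) = 1.8800.
Residual = actual - predicted = -6.59 - 1.8800 = -8.4700.

-8.4700


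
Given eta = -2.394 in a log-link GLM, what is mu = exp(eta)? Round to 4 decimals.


mu = exp(eta) = exp(-2.394).
= 0.0913.

0.0913


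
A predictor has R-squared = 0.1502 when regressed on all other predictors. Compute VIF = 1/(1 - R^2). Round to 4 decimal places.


Using VIF = 1/(1 - R^2_j):
1 - 0.1502 = 0.8498.
VIF = 1.1767.

1.1767


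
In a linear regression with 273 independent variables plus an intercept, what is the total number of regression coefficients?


Each predictor gets one coefficient, plus one intercept.
Total parameters = 273 + 1 = 274.

274


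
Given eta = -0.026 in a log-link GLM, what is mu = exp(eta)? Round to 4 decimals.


mu = exp(eta) = exp(-0.026).
= 0.9743.

0.9743


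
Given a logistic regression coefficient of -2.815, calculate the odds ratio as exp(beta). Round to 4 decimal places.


exp(-2.815) = 0.0599.
So the odds ratio is 0.0599.

0.0599


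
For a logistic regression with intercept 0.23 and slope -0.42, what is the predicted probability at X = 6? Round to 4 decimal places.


z = 0.23 + -0.42 * 6 = -2.2900.
Sigmoid: P = 1 / (1 + exp(2.2900)) = 0.0920.

0.0920


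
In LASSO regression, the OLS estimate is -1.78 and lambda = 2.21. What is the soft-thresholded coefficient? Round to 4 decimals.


|beta_OLS| = 1.78.
lambda = 2.21.
Since |beta| <= lambda, the coefficient is set to 0.
Result = 0.0000.

0.0000


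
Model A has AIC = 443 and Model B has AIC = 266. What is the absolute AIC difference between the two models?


Absolute difference = |443 - 266| = 177.
The model with lower AIC (B) is preferred.

177


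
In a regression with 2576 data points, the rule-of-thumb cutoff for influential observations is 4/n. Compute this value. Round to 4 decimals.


The threshold is 4/n.
4/2576 = 0.0016.

0.0016


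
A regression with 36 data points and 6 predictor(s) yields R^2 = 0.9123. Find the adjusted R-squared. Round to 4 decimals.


Plug in: Adj R^2 = 1 - (1 - 0.9123) * 35/29.
= 1 - 0.0877 * 35/29
= 1 - 3.0695 / 29
= 1 - 0.1058 = 0.8942.

0.8942


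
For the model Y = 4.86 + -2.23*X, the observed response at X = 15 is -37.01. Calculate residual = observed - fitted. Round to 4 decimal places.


Fitted value at X = 15 is yhat = 4.86 + -2.23*15 = -28.5900.
Residual = -37.01 - -28.5900 = -8.4200.

-8.4200


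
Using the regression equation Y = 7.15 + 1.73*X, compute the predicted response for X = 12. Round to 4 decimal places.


Substitute X = 12 into the equation:
Y = 7.15 + 1.73 * 12 = 7.15 + 20.7600 = 27.9100.

27.9100


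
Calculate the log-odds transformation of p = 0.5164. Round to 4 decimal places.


1 - p = 0.4836.
p/(1-p) = 1.0678.
logit = ln(1.0678) = 0.0656.

0.0656


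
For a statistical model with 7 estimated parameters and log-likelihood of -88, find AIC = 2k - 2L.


Compute:
2k = 2*7 = 14.
-2*loglik = -2*(-88) = 176.
AIC = 14 + 176 = 190.

190


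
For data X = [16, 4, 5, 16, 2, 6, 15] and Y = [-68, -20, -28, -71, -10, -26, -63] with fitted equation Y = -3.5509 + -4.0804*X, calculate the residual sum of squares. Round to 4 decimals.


Compute predicted values, then residuals = yi - yhat_i.
Residuals: [0.8373, -0.1275, -4.0471, -2.1627, 1.7117, 2.0333, 1.7569].
SSres = sum(residual^2) = 31.9245.

31.9245


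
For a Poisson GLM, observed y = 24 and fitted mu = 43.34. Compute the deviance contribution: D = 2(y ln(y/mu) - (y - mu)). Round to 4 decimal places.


First: ln(24/43.34) = -0.591022.
Then: 24 * -0.591022 = -14.184528.
y - mu = 24 - 43.34 = -19.34.
D = 2(-14.184528 - -19.34) = 10.310944, which rounds to 10.3109.

10.3109


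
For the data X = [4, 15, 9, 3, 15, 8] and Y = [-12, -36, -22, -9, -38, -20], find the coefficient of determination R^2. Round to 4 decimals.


The fitted line is Y = -2.0124 + -2.3134*X.
SSres = 3.6692, SStot = 720.8333.
R^2 = 1 - SSres/SStot = 0.9949.

0.9949


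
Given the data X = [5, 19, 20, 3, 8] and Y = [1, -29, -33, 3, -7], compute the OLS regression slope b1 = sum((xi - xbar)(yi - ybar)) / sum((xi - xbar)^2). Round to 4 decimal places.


Calculate xbar = 11.0000, ybar = -13.0000.
S_xx = 254.0000, S_xy = -538.0000.
Using b1 = S_xy / S_xx = -538.0000 / 254.0000, we get b1 = -2.1181.

-2.1181


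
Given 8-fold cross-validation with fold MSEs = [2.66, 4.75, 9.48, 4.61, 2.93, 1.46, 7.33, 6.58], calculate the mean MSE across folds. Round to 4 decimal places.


Add all fold MSEs: 39.8000.
Divide by k = 8: 39.8000/8 = 4.9750.

4.9750


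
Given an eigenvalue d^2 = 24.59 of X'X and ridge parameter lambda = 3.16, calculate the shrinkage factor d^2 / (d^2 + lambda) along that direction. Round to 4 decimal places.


Denominator = d^2 + lambda = 24.59 + 3.16 = 27.7500.
Shrinkage = 24.59 / 27.7500 = 0.8861.

0.8861


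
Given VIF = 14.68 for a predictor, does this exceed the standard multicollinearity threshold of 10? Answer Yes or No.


Compare VIF = 14.68 to the threshold of 10.
14.68 >= 10, so the answer is Yes.

Yes


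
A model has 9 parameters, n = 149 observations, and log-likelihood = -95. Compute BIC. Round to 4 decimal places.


k * ln(n) = 9 * ln(149) = 9 * 5.003946 = 45.035514.
-2 * loglik = -2 * (-95) = 190.
BIC = 45.035514 + 190 = 235.035514, which rounds to 235.0355.

235.0355


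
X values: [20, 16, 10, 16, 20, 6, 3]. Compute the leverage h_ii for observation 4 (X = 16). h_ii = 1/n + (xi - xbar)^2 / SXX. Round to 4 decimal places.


n = 7, xbar = 13.0000.
SXX = sum((xi - xbar)^2) = 274.0000.
h = 1/7 + (16 - 13.0000)^2 / 274.0000 = 0.1757.

0.1757


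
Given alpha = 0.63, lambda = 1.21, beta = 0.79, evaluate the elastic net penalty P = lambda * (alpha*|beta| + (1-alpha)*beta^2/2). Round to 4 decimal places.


L1 component = 0.63 * |0.79| = 0.4977.
L2 component = 0.37 * 0.79^2 / 2 = 0.1155.
Penalty = 1.21 * (0.4977 + 0.1155) = 1.21 * 0.6132 = 0.7419.

0.7419


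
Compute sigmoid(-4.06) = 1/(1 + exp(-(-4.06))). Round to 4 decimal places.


First, exp(4.0600) = 57.9743.
Then sigma(z) = 1/(1 + 57.9743) = 0.0170.

0.0170


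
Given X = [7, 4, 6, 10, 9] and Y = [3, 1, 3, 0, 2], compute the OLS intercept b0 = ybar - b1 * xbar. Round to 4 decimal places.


Compute b1 = -0.1667 from the OLS formula.
With xbar = 7.2000 and ybar = 1.8000, the intercept is:
b0 = 1.8000 - -0.1667 * 7.2000 = 3.0000.

3.0000


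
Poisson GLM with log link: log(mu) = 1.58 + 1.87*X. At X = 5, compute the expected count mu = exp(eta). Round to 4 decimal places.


Compute eta = 1.58 + 1.87 * 5 = 10.9300.
Apply inverse link: mu = e^10.9300 = 55826.2797.

55826.2797


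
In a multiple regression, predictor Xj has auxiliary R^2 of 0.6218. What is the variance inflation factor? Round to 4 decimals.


VIF = 1 / (1 - 0.6218).
= 1 / 0.3782 = 2.6441.

2.6441


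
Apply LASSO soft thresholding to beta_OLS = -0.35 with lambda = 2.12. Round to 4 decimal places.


|beta_OLS| = 0.35.
lambda = 2.12.
Since |beta| <= lambda, the coefficient is set to 0.
Result = 0.0000.

0.0000


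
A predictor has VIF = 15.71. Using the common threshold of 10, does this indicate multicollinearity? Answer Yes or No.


Compare VIF = 15.71 to the threshold of 10.
15.71 >= 10, so the answer is Yes.

Yes


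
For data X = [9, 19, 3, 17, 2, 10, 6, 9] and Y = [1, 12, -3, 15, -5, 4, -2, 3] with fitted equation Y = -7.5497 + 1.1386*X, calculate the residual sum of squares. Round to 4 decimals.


Predicted values from Y = -7.5497 + 1.1386*X.
Residuals: [-1.6977, -2.0837, 1.1339, 3.1935, 0.2725, 0.1637, -1.2819, 0.3023].
SSres = 20.5439.

20.5439


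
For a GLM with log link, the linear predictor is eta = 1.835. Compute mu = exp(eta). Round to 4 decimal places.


Apply the inverse link:
mu = e^1.835 = 6.2651.

6.2651


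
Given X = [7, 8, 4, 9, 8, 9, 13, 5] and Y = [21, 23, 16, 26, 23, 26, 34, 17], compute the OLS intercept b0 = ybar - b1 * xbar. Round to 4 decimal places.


The slope is b1 = 2.0662.
Sample means are xbar = 7.8750 and ybar = 23.2500.
Intercept: b0 = 23.2500 - (2.0662)(7.8750) = 6.9787.

6.9787


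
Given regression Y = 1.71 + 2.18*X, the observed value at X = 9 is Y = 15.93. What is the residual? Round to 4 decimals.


Predicted = 1.71 + 2.18 * 9 = 21.3300.
Residual = 15.93 - 21.3300 = -5.4000.

-5.4000


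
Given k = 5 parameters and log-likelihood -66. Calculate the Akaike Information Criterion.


AIC = 2*5 - 2*(-66).
= 10 + 132 = 142.

142


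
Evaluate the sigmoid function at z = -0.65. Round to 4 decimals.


exp(0.6500) = 1.9155.
1 + exp(-z) = 2.9155.
sigmoid = 1/2.9155 = 0.3430.

0.3430


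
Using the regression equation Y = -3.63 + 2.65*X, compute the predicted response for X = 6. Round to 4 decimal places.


Plug X = 6 into Y = -3.63 + 2.65*X:
Y = -3.63 + 15.9000 = 12.2700.

12.2700


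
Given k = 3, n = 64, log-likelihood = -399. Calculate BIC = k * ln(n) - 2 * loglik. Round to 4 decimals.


k * ln(n) = 3 * ln(64) = 3 * 4.158883 = 12.476649.
-2 * loglik = -2 * (-399) = 798.
BIC = 12.476649 + 798 = 810.476649, which rounds to 810.4766.

810.4766


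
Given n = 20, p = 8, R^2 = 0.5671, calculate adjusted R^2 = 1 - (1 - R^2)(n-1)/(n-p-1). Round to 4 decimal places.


Plug in: Adj R^2 = 1 - (1 - 0.5671) * 19/11.
= 1 - 0.4329 * 19/11
= 1 - 8.2251 / 11
= 1 - 0.7477 = 0.2523.

0.2523


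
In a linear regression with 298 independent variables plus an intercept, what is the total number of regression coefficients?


Including the intercept, the model has 298 predictor coefficients + 1 intercept.
Total = 299.

299


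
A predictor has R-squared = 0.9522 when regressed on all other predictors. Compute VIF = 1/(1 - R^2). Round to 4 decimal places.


VIF = 1 / (1 - 0.9522).
= 1 / 0.0478 = 20.9205.

20.9205


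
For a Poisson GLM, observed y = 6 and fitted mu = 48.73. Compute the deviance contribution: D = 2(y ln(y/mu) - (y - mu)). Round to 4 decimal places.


y/mu = 6/48.73 = 0.123127 (approx.), and ln(6/48.73) = -2.094535.
y * ln(y/mu) = 6 * -2.094535 = -12.567210.
y - mu = -42.73.
D = 2 * (-12.567210 - -42.73) = 60.325580, which rounds to 60.3256.

60.3256


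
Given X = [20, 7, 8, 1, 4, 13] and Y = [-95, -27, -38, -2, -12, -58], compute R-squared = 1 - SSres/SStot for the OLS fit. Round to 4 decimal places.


After computing the OLS fit (b0=5.2513, b1=-4.9718):
SSres = 33.3170, SStot = 5739.3333.
R^2 = 1 - 33.3170/5739.3333 = 0.9942.

0.9942


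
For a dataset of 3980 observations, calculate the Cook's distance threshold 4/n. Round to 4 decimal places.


Using the rule of thumb:
Threshold = 4 / 3980 = 0.0010.

0.0010


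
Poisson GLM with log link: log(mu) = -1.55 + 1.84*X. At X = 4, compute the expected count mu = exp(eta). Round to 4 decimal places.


Linear predictor: eta = -1.55 + (1.84)(4) = 5.8100.
Expected count: mu = exp(5.8100) = 333.6191.

333.6191


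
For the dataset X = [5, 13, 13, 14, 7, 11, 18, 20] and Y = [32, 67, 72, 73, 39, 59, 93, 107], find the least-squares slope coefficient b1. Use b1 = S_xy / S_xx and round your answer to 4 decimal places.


First compute the means: xbar = 12.6250, ybar = 67.7500.
Then S_xx = sum((xi - xbar)^2) = 177.8750.
S_xy = sum((xi - xbar)(yi - ybar)) = 882.2500.
b1 = S_xy / S_xx = 882.2500 / 177.8750 = 4.9599.

4.9599


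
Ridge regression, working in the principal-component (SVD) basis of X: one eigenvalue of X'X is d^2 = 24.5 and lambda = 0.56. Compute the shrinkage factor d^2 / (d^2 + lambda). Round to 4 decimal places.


Denominator = d^2 + lambda = 24.5 + 0.56 = 25.0600.
Shrinkage = 24.5 / 25.0600 = 0.9777.

0.9777


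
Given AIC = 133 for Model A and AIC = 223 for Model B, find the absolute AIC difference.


|AIC_A - AIC_B| = |133 - 223| = 90.
Model A is preferred (lower AIC).

90


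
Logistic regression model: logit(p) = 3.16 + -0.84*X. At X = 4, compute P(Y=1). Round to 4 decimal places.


Linear predictor: z = 3.16 + -0.84 * 4 = -0.2000.
P = 1/(1 + exp(0.2000)) = 1/(1 + 1.2214) = 0.4502.

0.4502


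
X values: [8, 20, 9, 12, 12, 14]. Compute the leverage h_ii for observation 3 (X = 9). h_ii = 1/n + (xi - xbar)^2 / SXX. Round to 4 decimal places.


n = 6, xbar = 12.5000.
SXX = sum((xi - xbar)^2) = 91.5000.
h = 1/6 + (9 - 12.5000)^2 / 91.5000 = 0.3005.

0.3005


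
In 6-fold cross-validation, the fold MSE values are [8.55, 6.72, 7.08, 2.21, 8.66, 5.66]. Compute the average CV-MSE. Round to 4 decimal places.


Sum of fold MSEs = 38.8800.
Average = 38.8800 / 6 = 6.4800.

6.4800


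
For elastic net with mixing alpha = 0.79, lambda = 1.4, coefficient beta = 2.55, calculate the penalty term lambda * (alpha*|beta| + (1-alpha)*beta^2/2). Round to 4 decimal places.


Compute:
L1 = 0.79 * 2.55 = 2.0145.
L2 = 0.21 * 2.55^2 / 2 = 0.6828.
Penalty = 1.4 * (2.0145 + 0.6828) = 3.7762.

3.7762


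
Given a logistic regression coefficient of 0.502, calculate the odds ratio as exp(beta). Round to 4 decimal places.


The odds ratio is computed as:
OR = e^(0.502) = 1.6520.

1.6520


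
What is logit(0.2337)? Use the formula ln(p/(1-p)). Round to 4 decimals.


1 - p = 0.7663.
p/(1-p) = 0.3050.
logit = ln(0.3050) = -1.1875.

-1.1875


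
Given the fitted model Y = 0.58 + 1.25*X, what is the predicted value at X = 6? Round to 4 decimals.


Plug X = 6 into Y = 0.58 + 1.25*X:
Y = 0.58 + 7.5000 = 8.0800.

8.0800


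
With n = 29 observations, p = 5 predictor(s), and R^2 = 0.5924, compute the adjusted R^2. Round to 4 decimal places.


Using the formula:
(1 - 0.5924) = 0.4076.
Multiply by 28/23: 0.4076 * 28 = 11.4128, then 11.4128 / 23 = 0.4962.
Adj R^2 = 1 - 0.4962 = 0.5038.

0.5038


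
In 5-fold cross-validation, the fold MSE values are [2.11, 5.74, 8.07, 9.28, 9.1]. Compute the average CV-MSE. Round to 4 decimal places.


Sum of fold MSEs = 34.3000.
Average = 34.3000 / 5 = 6.8600.

6.8600


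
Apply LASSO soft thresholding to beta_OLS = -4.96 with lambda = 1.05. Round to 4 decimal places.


Absolute value: |-4.96| = 4.96.
Compare to lambda = 1.05.
Since |beta| > lambda, coefficient = sign(beta)*(|beta| - lambda) = -3.9100.

-3.9100


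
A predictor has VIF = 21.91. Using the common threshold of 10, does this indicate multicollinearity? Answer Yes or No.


Compare VIF = 21.91 to the threshold of 10.
21.91 >= 10, so the answer is Yes.

Yes


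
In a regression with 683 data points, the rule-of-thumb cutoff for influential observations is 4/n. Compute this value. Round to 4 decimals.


Cook's distance cutoff = 4/n = 4/683.
= 0.0059.

0.0059


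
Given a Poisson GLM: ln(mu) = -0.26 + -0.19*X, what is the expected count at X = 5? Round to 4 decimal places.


Linear predictor: eta = -0.26 + (-0.19)(5) = -1.2100.
Expected count: mu = exp(-1.2100) = 0.2982.

0.2982


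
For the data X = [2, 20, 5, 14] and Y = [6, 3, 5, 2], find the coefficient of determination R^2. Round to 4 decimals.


The fitted line is Y = 5.9524 + -0.1905*X.
SSres = 2.5714, SStot = 10.0000.
R^2 = 1 - SSres/SStot = 0.7429.

0.7429


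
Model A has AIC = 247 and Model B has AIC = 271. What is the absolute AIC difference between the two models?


|AIC_A - AIC_B| = |247 - 271| = 24.
Model A is preferred (lower AIC).

24


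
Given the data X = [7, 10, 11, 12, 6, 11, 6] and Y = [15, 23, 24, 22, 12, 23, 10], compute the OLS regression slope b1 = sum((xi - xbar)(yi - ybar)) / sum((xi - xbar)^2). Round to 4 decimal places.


The sample means are xbar = 9.0000 and ybar = 18.4286.
Compute S_xx = 40.0000 and S_xy = 87.0000.
Slope b1 = S_xy / S_xx = 87.0000 / 40.0000 = 2.1750.

2.1750


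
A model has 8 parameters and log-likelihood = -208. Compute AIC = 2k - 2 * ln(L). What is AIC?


AIC = 2k - 2*loglik = 2(8) - 2(-208).
= 16 + 416 = 432.

432


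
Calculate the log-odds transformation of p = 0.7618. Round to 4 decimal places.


The odds are p/(1-p) = 0.7618 / 0.2382 = 3.1982.
logit(p) = ln(3.1982) = 1.1626.

1.1626


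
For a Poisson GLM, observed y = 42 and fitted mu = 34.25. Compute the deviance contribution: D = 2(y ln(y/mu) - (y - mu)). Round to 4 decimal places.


y/mu = 42/34.25 = 1.226277 (approx.), and ln(42/34.25) = 0.203983.
y * ln(y/mu) = 42 * 0.203983 = 8.567286.
y - mu = 7.75.
D = 2 * (8.567286 - 7.75) = 1.634572, which rounds to 1.6346.

1.6346


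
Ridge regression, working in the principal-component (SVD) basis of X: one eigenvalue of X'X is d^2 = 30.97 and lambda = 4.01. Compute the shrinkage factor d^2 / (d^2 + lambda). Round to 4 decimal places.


d^2 + lambda = 30.97 + 4.01 = 34.9800.
Shrinkage factor = 30.97/34.9800 = 0.8854.

0.8854


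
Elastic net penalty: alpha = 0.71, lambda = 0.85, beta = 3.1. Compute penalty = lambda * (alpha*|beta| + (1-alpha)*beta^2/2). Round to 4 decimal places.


L1 component = 0.71 * |3.1| = 2.2010.
L2 component = 0.29 * 3.1^2 / 2 = 1.3935.
Penalty = 0.85 * (2.2010 + 1.3935) = 0.85 * 3.5945 = 3.0553.

3.0553


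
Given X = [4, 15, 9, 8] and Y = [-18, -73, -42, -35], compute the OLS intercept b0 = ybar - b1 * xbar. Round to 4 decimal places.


First find the slope: b1 = -5.0484.
Means: xbar = 9.0000, ybar = -42.0000.
b0 = ybar - b1 * xbar = -42.0000 - -5.0484 * 9.0000 = 3.4355.

3.4355


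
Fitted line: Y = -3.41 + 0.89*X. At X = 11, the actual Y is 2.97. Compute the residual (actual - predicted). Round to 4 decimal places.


Compute yhat = -3.41 + (0.89)(11) = 6.3800.
Residual = actual - predicted = 2.97 - 6.3800 = -3.4100.

-3.4100


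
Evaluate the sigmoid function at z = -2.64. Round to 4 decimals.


First, exp(2.6400) = 14.0132.
Then sigma(z) = 1/(1 + 14.0132) = 0.0666.

0.0666


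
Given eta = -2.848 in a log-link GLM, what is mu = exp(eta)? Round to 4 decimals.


Apply the inverse link:
mu = e^-2.848 = 0.0580.

0.0580


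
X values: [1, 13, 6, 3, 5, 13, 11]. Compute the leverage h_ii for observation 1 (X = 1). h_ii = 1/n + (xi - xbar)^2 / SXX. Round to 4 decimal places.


n = 7, xbar = 7.4286.
SXX = sum((xi - xbar)^2) = 143.7143.
h = 1/7 + (1 - 7.4286)^2 / 143.7143 = 0.4304.

0.4304


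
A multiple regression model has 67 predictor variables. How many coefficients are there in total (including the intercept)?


Total coefficients = number of predictors + 1 (for the intercept).
= 67 + 1 = 68.

68


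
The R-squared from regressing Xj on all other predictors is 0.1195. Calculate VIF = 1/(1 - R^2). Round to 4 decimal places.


Using VIF = 1/(1 - R^2_j):
1 - 0.1195 = 0.8805.
VIF = 1.1357.

1.1357


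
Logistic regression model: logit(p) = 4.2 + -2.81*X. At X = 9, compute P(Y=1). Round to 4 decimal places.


Compute z = 4.2 + (-2.81)(9) = -21.0900.
exp(-z) = 1443014261.6173.
P = 1/(1 + 1443014261.6173) = 0.0000.

0.0000


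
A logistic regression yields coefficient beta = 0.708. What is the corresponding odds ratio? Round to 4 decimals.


exp(0.708) = 2.0299.
So the odds ratio is 2.0299.

2.0299


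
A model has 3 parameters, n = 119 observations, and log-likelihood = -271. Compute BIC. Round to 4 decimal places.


Compute k*ln(n) = 3*ln(119) = 3*4.779123 = 14.337369.
Then -2*loglik = 542.
BIC = 14.337369 + 542 = 556.337369, which rounds to 556.3374.

556.3374


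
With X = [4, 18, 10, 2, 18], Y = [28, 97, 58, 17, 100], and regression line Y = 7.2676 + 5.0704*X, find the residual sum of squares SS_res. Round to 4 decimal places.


Compute predicted values, then residuals = yi - yhat_i.
Residuals: [0.4508, -1.5348, 0.0284, -0.4084, 1.4652].
SSres = sum(residual^2) = 4.8732.

4.8732


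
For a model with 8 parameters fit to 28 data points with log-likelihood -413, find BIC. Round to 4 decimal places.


k * ln(n) = 8 * ln(28) = 8 * 3.332205 = 26.657640.
-2 * loglik = -2 * (-413) = 826.
BIC = 26.657640 + 826 = 852.657640, which rounds to 852.6576.

852.6576


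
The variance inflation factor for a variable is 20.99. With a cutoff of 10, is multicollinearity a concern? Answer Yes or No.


The threshold is 10.
VIF = 20.99 is >= 10.
Multicollinearity indication: Yes.

Yes


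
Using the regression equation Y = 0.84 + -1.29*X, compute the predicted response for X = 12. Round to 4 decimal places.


Predicted value:
Y = 0.84 + (-1.29)(12) = 0.84 + -15.4800 = -14.6400.

-14.6400


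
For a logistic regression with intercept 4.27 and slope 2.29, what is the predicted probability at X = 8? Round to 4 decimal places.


Compute z = 4.27 + (2.29)(8) = 22.5900.
exp(-z) = 0.0000.
P = 1/(1 + 0.0000) = 1.0000.

1.0000


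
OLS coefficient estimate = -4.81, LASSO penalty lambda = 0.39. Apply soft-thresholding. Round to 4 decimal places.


Check: |-4.81| = 4.81 vs lambda = 0.39.
Since |beta| > lambda, coefficient = sign(beta)*(|beta| - lambda) = -4.4200.
Soft-thresholded coefficient = -4.4200.

-4.4200


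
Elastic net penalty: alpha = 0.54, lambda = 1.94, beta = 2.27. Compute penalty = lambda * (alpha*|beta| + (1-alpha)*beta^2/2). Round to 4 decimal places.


Compute:
L1 = 0.54 * 2.27 = 1.2258.
L2 = 0.46 * 2.27^2 / 2 = 1.1852.
Penalty = 1.94 * (1.2258 + 1.1852) = 4.6773.

4.6773


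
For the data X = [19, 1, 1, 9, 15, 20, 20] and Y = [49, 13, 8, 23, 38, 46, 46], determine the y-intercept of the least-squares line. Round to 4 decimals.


The slope is b1 = 1.9712.
Sample means are xbar = 12.1429 and ybar = 31.8571.
Intercept: b0 = 31.8571 - (1.9712)(12.1429) = 7.9209.

7.9209


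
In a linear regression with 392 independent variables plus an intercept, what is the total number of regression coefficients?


Including the intercept, the model has 392 predictor coefficients + 1 intercept.
Total = 393.

393


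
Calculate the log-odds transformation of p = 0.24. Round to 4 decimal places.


The odds are p/(1-p) = 0.24 / 0.76 = 0.3158.
logit(p) = ln(0.3158) = -1.1527.

-1.1527


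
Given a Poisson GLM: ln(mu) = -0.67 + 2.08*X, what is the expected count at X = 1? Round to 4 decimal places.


eta = -0.67 + 2.08 * 1 = 1.4100.
mu = exp(1.4100) = 4.0960.

4.0960


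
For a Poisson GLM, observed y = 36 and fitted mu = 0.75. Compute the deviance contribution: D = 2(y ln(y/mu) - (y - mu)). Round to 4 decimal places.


First: ln(36/0.75) = 3.871201.
Then: 36 * 3.871201 = 139.363236.
y - mu = 36 - 0.75 = 35.25.
D = 2(139.363236 - 35.25) = 208.226472, which rounds to 208.2265.

208.2265


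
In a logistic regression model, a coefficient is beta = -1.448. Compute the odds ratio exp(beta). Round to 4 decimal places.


exp(-1.448) = 0.2350.
So the odds ratio is 0.2350.

0.2350


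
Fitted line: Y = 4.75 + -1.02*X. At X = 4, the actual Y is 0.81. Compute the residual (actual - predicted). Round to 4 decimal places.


Compute yhat = 4.75 + (-1.02)(4) = 0.6700.
Residual = actual - predicted = 0.81 - 0.6700 = 0.1400.

0.1400


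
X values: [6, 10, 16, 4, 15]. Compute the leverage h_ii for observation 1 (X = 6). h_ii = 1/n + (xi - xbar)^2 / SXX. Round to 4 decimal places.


n = 5, xbar = 10.2000.
SXX = sum((xi - xbar)^2) = 112.8000.
h = 1/5 + (6 - 10.2000)^2 / 112.8000 = 0.3564.

0.3564


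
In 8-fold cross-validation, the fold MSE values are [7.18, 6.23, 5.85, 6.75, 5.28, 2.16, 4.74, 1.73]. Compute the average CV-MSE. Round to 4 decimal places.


Sum of fold MSEs = 39.9200.
Average = 39.9200 / 8 = 4.9900.

4.9900


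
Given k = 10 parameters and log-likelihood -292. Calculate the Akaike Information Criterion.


AIC = 2*10 - 2*(-292).
= 20 + 584 = 604.

604


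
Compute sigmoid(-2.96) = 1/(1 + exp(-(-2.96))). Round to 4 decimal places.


exp(2.9600) = 19.2980.
1 + exp(-z) = 20.2980.
sigmoid = 1/20.2980 = 0.0493.

0.0493


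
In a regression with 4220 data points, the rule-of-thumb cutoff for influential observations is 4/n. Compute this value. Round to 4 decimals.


Cook's distance cutoff = 4/n = 4/4220.
= 0.0009.

0.0009


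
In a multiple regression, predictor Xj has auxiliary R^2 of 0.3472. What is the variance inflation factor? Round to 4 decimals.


Using VIF = 1/(1 - R^2_j):
1 - 0.3472 = 0.6528.
VIF = 1.5319.

1.5319


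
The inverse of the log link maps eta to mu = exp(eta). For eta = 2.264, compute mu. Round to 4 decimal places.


The inverse log link gives:
mu = exp(2.264) = 9.6215.

9.6215


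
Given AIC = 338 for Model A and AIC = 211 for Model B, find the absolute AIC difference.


|AIC_A - AIC_B| = |338 - 211| = 127.
Model B is preferred (lower AIC).

127


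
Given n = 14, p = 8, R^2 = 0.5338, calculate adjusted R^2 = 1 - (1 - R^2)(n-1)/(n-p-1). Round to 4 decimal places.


Adjusted R^2 = 1 - (1 - R^2) * (n-1)/(n-p-1).
(1 - R^2) = 0.4662.
(n-1)/(n-p-1) = 13/5.
(1 - R^2) * (n-1) = 0.4662 * 13 = 6.0606.
Divide by (n-p-1): 6.0606 / 5 = 1.2121.
Adj R^2 = 1 - 1.2121 = -0.2121.

-0.2121


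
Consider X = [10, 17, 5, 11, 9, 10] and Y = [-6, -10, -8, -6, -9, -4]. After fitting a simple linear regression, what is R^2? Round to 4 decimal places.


The fitted line is Y = -5.4292 + -0.1681*X.
SSres = 22.7035, SStot = 24.8333.
R^2 = 1 - SSres/SStot = 0.0858.

0.0858


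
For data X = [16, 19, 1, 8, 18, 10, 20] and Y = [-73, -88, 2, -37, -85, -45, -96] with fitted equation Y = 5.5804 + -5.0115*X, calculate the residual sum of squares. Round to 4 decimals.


Compute predicted values, then residuals = yi - yhat_i.
Residuals: [1.6036, 1.6381, 1.4311, -2.4884, -0.3734, -0.4654, -1.3504].
SSres = sum(residual^2) = 15.6747.

15.6747


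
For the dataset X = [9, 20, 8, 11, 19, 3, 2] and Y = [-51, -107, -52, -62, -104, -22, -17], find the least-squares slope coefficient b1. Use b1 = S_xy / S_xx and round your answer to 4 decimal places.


First compute the means: xbar = 10.2857, ybar = -59.2857.
Then S_xx = sum((xi - xbar)^2) = 299.4286.
S_xy = sum((xi - xbar)(yi - ybar)) = -1504.4286.
b1 = S_xy / S_xx = -1504.4286 / 299.4286 = -5.0243.

-5.0243


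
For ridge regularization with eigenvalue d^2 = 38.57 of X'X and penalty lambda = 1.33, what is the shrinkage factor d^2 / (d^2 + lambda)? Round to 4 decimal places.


Denominator = d^2 + lambda = 38.57 + 1.33 = 39.9000.
Shrinkage = 38.57 / 39.9000 = 0.9667.

0.9667


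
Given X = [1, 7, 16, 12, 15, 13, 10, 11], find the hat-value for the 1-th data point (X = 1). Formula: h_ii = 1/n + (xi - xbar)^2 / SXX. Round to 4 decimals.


Compute xbar = 10.6250 with n = 8 observations.
SXX = 161.8750.
Leverage = 1/8 + (1 - 10.6250)^2/161.8750 = 0.6973.

0.6973


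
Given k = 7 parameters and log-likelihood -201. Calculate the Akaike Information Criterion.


AIC = 2k - 2*loglik = 2(7) - 2(-201).
= 14 + 402 = 416.

416


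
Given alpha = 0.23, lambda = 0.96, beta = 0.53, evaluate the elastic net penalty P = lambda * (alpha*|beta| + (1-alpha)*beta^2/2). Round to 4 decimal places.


L1 component = 0.23 * |0.53| = 0.1219.
L2 component = 0.77 * 0.53^2 / 2 = 0.1081.
Penalty = 0.96 * (0.1219 + 0.1081) = 0.96 * 0.2300 = 0.2208.

0.2208


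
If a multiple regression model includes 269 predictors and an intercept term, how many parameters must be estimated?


Total coefficients = number of predictors + 1 (for the intercept).
= 269 + 1 = 270.

270


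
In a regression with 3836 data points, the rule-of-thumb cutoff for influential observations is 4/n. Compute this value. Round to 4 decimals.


Cook's distance cutoff = 4/n = 4/3836.
= 0.0010.

0.0010


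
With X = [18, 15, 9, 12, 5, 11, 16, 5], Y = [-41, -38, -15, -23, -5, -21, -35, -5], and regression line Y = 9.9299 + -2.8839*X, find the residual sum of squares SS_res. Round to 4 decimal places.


Compute predicted values, then residuals = yi - yhat_i.
Residuals: [0.9803, -4.6714, 1.0252, 1.6769, -0.5104, 0.7930, 1.2125, -0.5104].
SSres = sum(residual^2) = 29.2660.

29.2660


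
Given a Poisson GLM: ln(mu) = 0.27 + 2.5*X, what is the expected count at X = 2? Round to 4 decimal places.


Compute eta = 0.27 + 2.5 * 2 = 5.2700.
Apply inverse link: mu = e^5.2700 = 194.4160.

194.4160


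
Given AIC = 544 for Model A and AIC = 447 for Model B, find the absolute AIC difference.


Absolute difference = |544 - 447| = 97.
The model with lower AIC (B) is preferred.

97


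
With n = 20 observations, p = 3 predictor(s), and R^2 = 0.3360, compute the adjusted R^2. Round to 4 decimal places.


Adjusted R^2 = 1 - (1 - R^2) * (n-1)/(n-p-1).
(1 - R^2) = 0.6640.
(n-1)/(n-p-1) = 19/16.
(1 - R^2) * (n-1) = 0.6640 * 19 = 12.6160.
Divide by (n-p-1): 12.6160 / 16 = 0.7885.
Adj R^2 = 1 - 0.7885 = 0.2115.

0.2115


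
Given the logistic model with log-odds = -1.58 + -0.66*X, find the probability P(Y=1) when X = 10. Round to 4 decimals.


Linear predictor: z = -1.58 + -0.66 * 10 = -8.1800.
P = 1/(1 + exp(8.1800)) = 1/(1 + 3568.8547) = 0.0003.

0.0003


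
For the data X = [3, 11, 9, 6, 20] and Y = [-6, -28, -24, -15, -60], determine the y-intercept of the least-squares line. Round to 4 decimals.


Compute b1 = -3.1691 from the OLS formula.
With xbar = 9.8000 and ybar = -26.6000, the intercept is:
b0 = -26.6000 - -3.1691 * 9.8000 = 4.4568.

4.4568


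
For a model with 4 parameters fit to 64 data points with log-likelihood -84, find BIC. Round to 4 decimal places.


k * ln(n) = 4 * ln(64) = 4 * 4.158883 = 16.635532.
-2 * loglik = -2 * (-84) = 168.
BIC = 16.635532 + 168 = 184.635532, which rounds to 184.6355.

184.6355


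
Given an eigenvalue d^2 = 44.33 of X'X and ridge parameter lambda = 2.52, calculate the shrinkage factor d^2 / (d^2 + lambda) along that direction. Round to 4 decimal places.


Denominator = d^2 + lambda = 44.33 + 2.52 = 46.8500.
Shrinkage = 44.33 / 46.8500 = 0.9462.

0.9462


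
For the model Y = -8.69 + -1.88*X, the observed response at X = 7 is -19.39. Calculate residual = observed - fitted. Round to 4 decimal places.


Fitted value at X = 7 is yhat = -8.69 + -1.88*7 = -21.8500.
Residual = -19.39 - -21.8500 = 2.4600.

2.4600


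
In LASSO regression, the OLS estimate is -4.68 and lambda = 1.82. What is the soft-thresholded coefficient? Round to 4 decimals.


|beta_OLS| = 4.68.
lambda = 1.82.
Since |beta| > lambda, coefficient = sign(beta)*(|beta| - lambda) = -2.8600.
Result = -2.8600.

-2.8600


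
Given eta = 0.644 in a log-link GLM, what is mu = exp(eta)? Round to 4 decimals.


mu = exp(eta) = exp(0.644).
= 1.9041.

1.9041


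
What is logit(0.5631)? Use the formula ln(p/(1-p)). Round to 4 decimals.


Compute the odds: 0.5631/0.4369 = 1.2889.
Take the natural log: ln(1.2889) = 0.2538.

0.2538


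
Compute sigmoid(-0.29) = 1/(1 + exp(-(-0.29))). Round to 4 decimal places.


exp(0.2900) = 1.3364.
1 + exp(-z) = 2.3364.
sigmoid = 1/2.3364 = 0.4280.

0.4280


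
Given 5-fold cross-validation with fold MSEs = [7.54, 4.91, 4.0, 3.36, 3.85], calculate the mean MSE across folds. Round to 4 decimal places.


Sum of fold MSEs = 23.6600.
Average = 23.6600 / 5 = 4.7320.

4.7320


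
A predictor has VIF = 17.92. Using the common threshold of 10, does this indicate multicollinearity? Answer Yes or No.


Check: VIF = 17.92 vs threshold = 10.
Since 17.92 >= 10, the answer is Yes.

Yes


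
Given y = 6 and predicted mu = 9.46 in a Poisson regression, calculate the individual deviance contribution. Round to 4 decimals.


First: ln(6/9.46) = -0.455313.
Then: 6 * -0.455313 = -2.731878.
y - mu = 6 - 9.46 = -3.46.
D = 2(-2.731878 - -3.46) = 1.456244, which rounds to 1.4562.

1.4562


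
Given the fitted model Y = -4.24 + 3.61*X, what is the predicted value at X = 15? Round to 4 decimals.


Plug X = 15 into Y = -4.24 + 3.61*X:
Y = -4.24 + 54.1500 = 49.9100.

49.9100


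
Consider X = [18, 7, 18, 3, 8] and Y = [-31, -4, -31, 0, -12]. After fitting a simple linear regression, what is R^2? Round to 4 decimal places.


Fit the OLS line: b0 = 7.3876, b1 = -2.1285.
SSres = 18.9165.
SStot = 865.2000.
R^2 = 1 - 18.9165/865.2000 = 0.9781.

0.9781


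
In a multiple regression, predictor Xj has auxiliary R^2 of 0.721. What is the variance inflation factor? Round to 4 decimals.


VIF = 1 / (1 - 0.721).
= 1 / 0.279 = 3.5842.

3.5842


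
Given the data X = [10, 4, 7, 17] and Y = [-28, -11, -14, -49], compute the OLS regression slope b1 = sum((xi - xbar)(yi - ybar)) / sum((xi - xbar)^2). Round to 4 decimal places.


The sample means are xbar = 9.5000 and ybar = -25.5000.
Compute S_xx = 93.0000 and S_xy = -286.0000.
Slope b1 = S_xy / S_xx = -286.0000 / 93.0000 = -3.0753.

-3.0753


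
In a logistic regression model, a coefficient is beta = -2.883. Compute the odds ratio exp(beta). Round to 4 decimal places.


Odds ratio = exp(beta) = exp(-2.883).
= 0.0560.

0.0560


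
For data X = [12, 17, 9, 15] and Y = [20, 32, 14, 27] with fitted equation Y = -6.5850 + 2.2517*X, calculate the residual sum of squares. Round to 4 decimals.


For each point, residual = actual - predicted.
Residuals: [-0.4354, 0.3061, 0.3197, -0.1905].
Sum of squared residuals = 0.4218.

0.4218


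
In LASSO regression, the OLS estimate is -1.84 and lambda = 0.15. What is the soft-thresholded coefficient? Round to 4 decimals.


Absolute value: |-1.84| = 1.84.
Compare to lambda = 0.15.
Since |beta| > lambda, coefficient = sign(beta)*(|beta| - lambda) = -1.6900.

-1.6900


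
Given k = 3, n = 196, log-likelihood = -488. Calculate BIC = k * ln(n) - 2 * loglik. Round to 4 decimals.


Compute k*ln(n) = 3*ln(196) = 3*5.278115 = 15.834345.
Then -2*loglik = 976.
BIC = 15.834345 + 976 = 991.834345, which rounds to 991.8343.

991.8343


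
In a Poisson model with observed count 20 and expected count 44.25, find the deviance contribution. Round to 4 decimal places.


y/mu = 20/44.25 = 0.451977 (approx.), and ln(20/44.25) = -0.794123.
y * ln(y/mu) = 20 * -0.794123 = -15.882460.
y - mu = -24.25.
D = 2 * (-15.882460 - -24.25) = 16.735080, which rounds to 16.7351.

16.7351


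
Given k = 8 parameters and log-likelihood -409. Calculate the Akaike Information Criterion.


AIC = 2*8 - 2*(-409).
= 16 + 818 = 834.

834


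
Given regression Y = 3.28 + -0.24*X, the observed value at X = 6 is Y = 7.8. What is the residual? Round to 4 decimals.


Compute yhat = 3.28 + (-0.24)(6) = 1.8400.
Residual = actual - predicted = 7.8 - 1.8400 = 5.9600.

5.9600


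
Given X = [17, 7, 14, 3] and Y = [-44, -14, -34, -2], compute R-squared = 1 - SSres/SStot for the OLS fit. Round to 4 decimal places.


Fit the OLS line: b0 = 6.9369, b1 = -2.9695.
SSres = 0.6354.
SStot = 1083.0000.
R^2 = 1 - 0.6354/1083.0000 = 0.9994.

0.9994
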